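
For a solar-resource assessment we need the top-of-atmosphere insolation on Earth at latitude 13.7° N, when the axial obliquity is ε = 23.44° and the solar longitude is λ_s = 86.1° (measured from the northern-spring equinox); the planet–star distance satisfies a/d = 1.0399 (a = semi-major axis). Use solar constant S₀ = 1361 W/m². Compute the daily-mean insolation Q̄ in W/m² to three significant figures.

Q̄ ≈ 489 W/m²

Solar declination: sin δ = sin ε · sin λ_s = sin 23.44° × sin 86.1° = 0.39687, so δ = +23.382°.
cos H₀ = −tan(+13.7°) tan(+23.382°) = -0.1054, H₀ = 1.6764 rad.
Bracket: H₀ sin φ sin δ + cos φ cos δ sin H₀ = 1.6764×0.23684×0.39687 + 0.97155×0.91788×0.99443 = 0.157573 + 0.886799 = 1.044372.
Inverse-square distance factor (a/d)² = 1.0399² = 1.081392.
Q̄ = (S₀/π) × 1.081392 × [bracket] = (1361/π) × 1.081392 × 1.044372 = 489.3 W/m².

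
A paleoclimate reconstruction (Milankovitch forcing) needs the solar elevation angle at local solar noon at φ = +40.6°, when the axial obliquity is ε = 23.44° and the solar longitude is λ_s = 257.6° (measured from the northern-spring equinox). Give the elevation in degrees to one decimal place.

26.5°

Solar declination: sin δ = sin ε · sin λ_s = sin 23.44° × sin 257.6° = -0.38851, so δ = -22.862°.
At local noon the hour angle is zero, so the zenith angle equals |φ − δ| = |+40.6° − (-22.862°)| = 63.462°.
Elevation = 90° − 63.462° = 26.5°.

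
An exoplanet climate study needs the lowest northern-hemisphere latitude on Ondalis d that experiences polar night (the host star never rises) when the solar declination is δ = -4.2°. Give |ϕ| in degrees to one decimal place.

|ϕ| = 85.8°

Polar night requires cos h₀ = −tan ϕ tan δ ≥ 1, i.e. tan ϕ tan δ ≤ −1.
The boundary is |tan ϕ| · |tan δ| = 1, so |ϕ| = 90° − |δ| = 90° − 4.2° = 85.8° in the northern hemisphere.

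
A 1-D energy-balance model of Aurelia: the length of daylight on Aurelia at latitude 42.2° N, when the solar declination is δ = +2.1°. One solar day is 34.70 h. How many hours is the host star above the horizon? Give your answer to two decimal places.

17.72 h

cos h₀ = −tan ϕ · tan δ = −tan(+42.2°) × tan(+2.100°) = -0.0332, so h₀ = 1.6041 rad = 91.91°.
Daylight = 2h₀/(2π) × 34.70 h = (1.6041/π) × 34.70 = 17.72 h.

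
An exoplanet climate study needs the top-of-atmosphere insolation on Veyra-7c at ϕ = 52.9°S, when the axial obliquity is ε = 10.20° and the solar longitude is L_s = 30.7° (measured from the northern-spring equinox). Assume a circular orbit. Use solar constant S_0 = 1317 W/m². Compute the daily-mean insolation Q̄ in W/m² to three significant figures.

Solar declination: sin δ = sin ε · sin L_s = sin 10.20° × sin 30.7° = 0.09041, so δ = +5.187°.
cos h₀ = −tan(-52.9°) tan(+5.187°) = 0.1200, h₀ = 1.4505 rad.
Bracket: h₀ sin ϕ sin δ + cos ϕ cos δ sin h₀ = 1.4505×-0.79758×0.09041 + 0.60321×0.99590×0.99277 = -0.104594 + 0.596394 = 0.491800.
Q̄ = (S_0/π) × [bracket] = (1317/π) × 0.491800 = 206.2 W/m².

Q̄ ≈ 206 W/m²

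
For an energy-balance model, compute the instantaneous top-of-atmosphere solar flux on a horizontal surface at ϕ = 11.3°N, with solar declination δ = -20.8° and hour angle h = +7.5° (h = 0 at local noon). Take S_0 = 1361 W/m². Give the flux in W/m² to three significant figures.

1.14e+03 W/m²

cos θ_z = sin ϕ sin δ + cos ϕ cos δ cos h = -0.069582 + 0.908861 = 0.839279.
Flux = S_0 · cos θ_z = 1361 × 0.839279 = 1142 W/m².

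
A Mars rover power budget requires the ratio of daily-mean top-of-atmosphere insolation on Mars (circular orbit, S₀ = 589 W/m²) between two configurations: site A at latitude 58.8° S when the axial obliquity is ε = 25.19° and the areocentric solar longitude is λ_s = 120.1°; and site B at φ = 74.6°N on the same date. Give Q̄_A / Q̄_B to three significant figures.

— Configuration A (φ=-58.8°):
sin δ = sin 25.19° × sin 120.1° = 0.36823, so δ = +21.606°.
cos H₀ = −tan(-58.8°) tan(+21.606°) = 0.6540, H₀ = 0.8580 rad.
Bracket: H₀ sin φ sin δ + cos φ cos δ sin H₀ = 0.8580×-0.85536×0.36823 + 0.51803×0.92974×0.75652 = -0.270244 + 0.364365 = 0.094121.
Q̄ = (S₀/π) × [bracket] = (589/π) × 0.094121 = 17.646 W/m².
— Configuration B (φ=+74.6°):
cos H₀ = −tan(+74.6°) tan(+21.606°) = -1.4379 ≤ −1 ⇒ polar day, H₀ = π.
Bracket: H₀ sin φ sin δ + cos φ cos δ sin H₀ = 3.1416×0.96410×0.36823 + 0.26556×0.92974×0.00000 = 1.115301 + 0.000000 = 1.115301.
Q̄ = (S₀/π) × [bracket] = (589/π) × 1.115301 = 209.10 W/m².
Ratio Q̄_A / Q̄_B = 17.646 / 209.10 = 0.08439.

Q̄_A / Q̄_B ≈ 0.0844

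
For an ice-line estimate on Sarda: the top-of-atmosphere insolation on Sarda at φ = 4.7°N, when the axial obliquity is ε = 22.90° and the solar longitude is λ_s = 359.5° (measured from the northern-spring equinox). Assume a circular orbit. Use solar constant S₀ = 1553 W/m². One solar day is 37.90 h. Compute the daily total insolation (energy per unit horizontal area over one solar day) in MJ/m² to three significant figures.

67.2 MJ/m²

Solar declination: sin δ = sin ε · sin λ_s = sin 22.90° × sin 359.5° = -0.00340, so δ = -0.195°.
cos H₀ = −tan(+4.7°) tan(-0.195°) = 0.0003, H₀ = 1.5705 rad.
Bracket: H₀ sin φ sin δ + cos φ cos δ sin H₀ = 1.5705×0.08194×-0.00340 + 0.99664×0.99999×1.00000 = -0.000438 + 0.996630 = 0.996192.
Q̄ = (S₀/π) × [bracket] = (1553/π) × 0.996192 = 492.45 W/m².
Daily total = Q̄ × 37.90 h × 3600 s/h = 492.45 × 37.90 × 3600 / 10⁶ = 67.19 MJ/m².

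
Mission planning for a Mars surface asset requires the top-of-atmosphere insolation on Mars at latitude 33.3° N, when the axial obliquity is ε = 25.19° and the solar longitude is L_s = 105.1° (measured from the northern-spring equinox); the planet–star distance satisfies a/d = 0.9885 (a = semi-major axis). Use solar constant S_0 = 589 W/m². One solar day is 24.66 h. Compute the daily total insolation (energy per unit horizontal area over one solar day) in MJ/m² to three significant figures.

Solar declination: sin δ = sin ε · sin L_s = sin 25.19° × sin 105.1° = 0.41093, so δ = +24.263°.
cos h₀ = −tan(+33.3°) tan(+24.263°) = -0.2961, h₀ = 1.8714 rad.
Bracket: h₀ sin ϕ sin δ + cos ϕ cos δ sin h₀ = 1.8714×0.54902×0.41093 + 0.83581×0.91167×0.95516 = 0.422204 + 0.727816 = 1.150020.
Inverse-square distance factor (a/d)² = 0.9885² = 0.977132.
Q̄ = (S_0/π) × 0.977132 × [bracket] = (589/π) × 0.977132 × 1.150020 = 210.68 W/m².
Daily total = Q̄ × 24.66 h × 3600 s/h = 210.68 × 24.66 × 3600 / 10⁶ = 18.70 MJ/m².

18.7 MJ/m²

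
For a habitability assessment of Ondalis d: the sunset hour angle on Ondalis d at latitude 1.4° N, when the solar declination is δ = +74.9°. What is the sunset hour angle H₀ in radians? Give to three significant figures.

H₀ = 1.66 rad

cos H₀ = −tan φ · tan δ = −tan(+1.4°) × tan(+74.900°) = -0.0906, so H₀ = 1.6615 rad = 95.20°.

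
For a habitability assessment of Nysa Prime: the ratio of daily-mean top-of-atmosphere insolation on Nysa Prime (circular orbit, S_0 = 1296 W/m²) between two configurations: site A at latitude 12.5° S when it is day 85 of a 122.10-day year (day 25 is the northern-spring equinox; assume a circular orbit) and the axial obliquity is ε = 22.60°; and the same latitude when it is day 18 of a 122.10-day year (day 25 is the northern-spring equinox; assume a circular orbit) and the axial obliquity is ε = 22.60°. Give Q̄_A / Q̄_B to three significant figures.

Q̄_A / Q̄_B ≈ 0.956

— Configuration A (ϕ=-12.5°):
Solar longitude: L_s = 360° × (85 − 25)/122.10 = 176.904°.
sin δ = sin 22.60° × sin 176.904° = 0.02075, so δ = +1.189°.
cos h₀ = −tan(-12.5°) tan(+1.189°) = 0.0046, h₀ = 1.5662 rad.
Bracket: h₀ sin ϕ sin δ + cos ϕ cos δ sin h₀ = 1.5662×-0.21644×0.02075 + 0.97630×0.99978×0.99999 = -0.007034 + 0.976075 = 0.969041.
Q̄ = (S_0/π) × [bracket] = (1296/π) × 0.969041 = 399.76 W/m².
— Configuration B (ϕ=-12.5°):
Solar longitude: L_s = 360° × (18 − 25)/122.10 = -20.639°, i.e. -20.639° + 360° = 339.361°.
sin δ = sin 22.60° × sin 339.361° = -0.13545, so δ = -7.785°.
cos h₀ = −tan(-12.5°) tan(-7.785°) = -0.0303, h₀ = 1.6011 rad.
Bracket: h₀ sin ϕ sin δ + cos ϕ cos δ sin h₀ = 1.6011×-0.21644×-0.13545 + 0.97630×0.99078×0.99954 = 0.046939 + 0.966854 = 1.013793.
Q̄ = (S_0/π) × [bracket] = (1296/π) × 1.013793 = 418.22 W/m².
Ratio Q̄_A / Q̄_B = 399.76 / 418.22 = 0.9559.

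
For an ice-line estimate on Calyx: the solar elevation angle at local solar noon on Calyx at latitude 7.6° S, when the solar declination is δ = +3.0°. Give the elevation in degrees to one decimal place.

At local noon the hour angle is zero, so the zenith angle equals |ϕ − δ| = |-7.6° − (+3.000°)| = 10.600°.
Elevation = 90° − 10.600° = 79.4°.

79.4°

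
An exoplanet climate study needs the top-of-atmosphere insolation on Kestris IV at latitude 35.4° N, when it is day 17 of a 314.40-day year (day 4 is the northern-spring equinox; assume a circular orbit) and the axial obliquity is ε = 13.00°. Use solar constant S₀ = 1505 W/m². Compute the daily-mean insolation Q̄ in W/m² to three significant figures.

Q̄ ≈ 415 W/m²

Solar longitude: λ_s = 360° × (17 − 4)/314.40 = 14.885°.
sin δ = sin 13.00° × sin 14.885° = 0.05779, so δ = +3.313°.
cos H₀ = −tan(+35.4°) tan(+3.313°) = -0.0411, H₀ = 1.6119 rad.
Bracket: H₀ sin φ sin δ + cos φ cos δ sin H₀ = 1.6119×0.57928×0.05779 + 0.81513×0.99833×0.99915 = 0.053961 + 0.813077 = 0.867038.
Q̄ = (S₀/π) × [bracket] = (1505/π) × 0.867038 = 415.4 W/m².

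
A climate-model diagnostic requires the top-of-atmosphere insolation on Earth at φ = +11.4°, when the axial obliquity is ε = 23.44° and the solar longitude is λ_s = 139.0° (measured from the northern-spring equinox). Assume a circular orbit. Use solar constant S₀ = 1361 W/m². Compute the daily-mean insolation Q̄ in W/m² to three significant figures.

Solar declination: sin δ = sin ε · sin λ_s = sin 23.44° × sin 139.0° = 0.26097, so δ = +15.128°.
cos H₀ = −tan(+11.4°) tan(+15.128°) = -0.0545, H₀ = 1.6253 rad.
Bracket: H₀ sin φ sin δ + cos φ cos δ sin H₀ = 1.6253×0.19766×0.26097 + 0.98027×0.96535×0.99851 = 0.083838 + 0.944894 = 1.028732.
Q̄ = (S₀/π) × [bracket] = (1361/π) × 1.028732 = 445.7 W/m².

Q̄ ≈ 446 W/m²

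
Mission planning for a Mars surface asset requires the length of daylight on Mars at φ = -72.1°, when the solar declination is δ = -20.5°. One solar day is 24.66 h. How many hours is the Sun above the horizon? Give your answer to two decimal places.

24.66 h

Sunrise equation: cos H₀ = −tan φ · tan δ = -1.1576 ≤ −1, so the Sun never sets (polar day) and H₀ = π.
Daylight = 2H₀/(2π) × 24.66 h = (3.1416/π) × 24.66 = 24.66 h.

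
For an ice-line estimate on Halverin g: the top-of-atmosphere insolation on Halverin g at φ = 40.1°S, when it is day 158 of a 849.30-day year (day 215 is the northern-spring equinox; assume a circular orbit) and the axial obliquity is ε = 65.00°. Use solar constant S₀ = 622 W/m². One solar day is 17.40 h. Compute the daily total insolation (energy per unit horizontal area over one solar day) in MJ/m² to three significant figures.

Solar longitude: λ_s = 360° × (158 − 215)/849.30 = -24.161°, i.e. -24.161° + 360° = 335.839°.
sin δ = sin 65.00° × sin 335.839° = -0.37095, so δ = -21.775°.
cos H₀ = −tan(-40.1°) tan(-21.775°) = -0.3364, H₀ = 1.9139 rad.
Bracket: H₀ sin φ sin δ + cos φ cos δ sin H₀ = 1.9139×-0.64412×-0.37095 + 0.76492×0.92865×0.94173 = 0.457300 + 0.668951 = 1.126251.
Q̄ = (S₀/π) × [bracket] = (622/π) × 1.126251 = 222.99 W/m².
Daily total = Q̄ × 17.40 h × 3600 s/h = 222.99 × 17.40 × 3600 / 10⁶ = 13.97 MJ/m².

14.0 MJ/m²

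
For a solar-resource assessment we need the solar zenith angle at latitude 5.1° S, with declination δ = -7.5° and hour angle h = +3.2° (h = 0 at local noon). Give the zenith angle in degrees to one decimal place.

θ_z = 4.0°

cos θ_z = sin φ sin δ + cos φ cos δ cos h = 0.011603 + 0.985980 = 0.997583.
θ_z = arccos(0.997583) = 4.0°.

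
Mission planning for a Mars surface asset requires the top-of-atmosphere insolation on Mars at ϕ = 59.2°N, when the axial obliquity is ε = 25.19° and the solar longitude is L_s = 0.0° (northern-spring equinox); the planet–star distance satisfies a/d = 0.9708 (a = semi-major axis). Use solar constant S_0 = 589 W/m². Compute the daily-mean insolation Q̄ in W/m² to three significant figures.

Q̄ ≈ 90.5 W/m²

Solar declination: sin δ = sin ε · sin L_s = sin 25.19° × sin 0.0° = 0.00000, so δ = +0.000°.
cos h₀ = −tan(+59.2°) tan(+0.000°) = -0.0000, h₀ = 1.5708 rad.
Bracket: h₀ sin ϕ sin δ + cos ϕ cos δ sin h₀ = 1.5708×0.85896×0.00000 + 0.51204×1.00000×1.00000 = 0.000000 + 0.512040 = 0.512040.
Inverse-square distance factor (a/d)² = 0.9708² = 0.942453.
Q̄ = (S_0/π) × 0.942453 × [bracket] = (589/π) × 0.942453 × 0.512040 = 90.48 W/m².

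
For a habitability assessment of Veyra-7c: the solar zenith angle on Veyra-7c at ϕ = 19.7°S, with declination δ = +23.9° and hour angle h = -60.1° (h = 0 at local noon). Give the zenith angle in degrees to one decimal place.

θ_z = 73.0°

cos θ_z = sin ϕ sin δ + cos ϕ cos δ cos h = -0.136571 + 0.429070 = 0.292499.
θ_z = arccos(0.292499) = 73.0°.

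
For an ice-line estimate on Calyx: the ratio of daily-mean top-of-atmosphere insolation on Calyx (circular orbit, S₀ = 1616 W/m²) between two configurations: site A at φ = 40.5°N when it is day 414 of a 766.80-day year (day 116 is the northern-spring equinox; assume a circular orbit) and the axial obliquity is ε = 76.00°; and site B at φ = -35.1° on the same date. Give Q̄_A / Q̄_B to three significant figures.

— Configuration A (φ=+40.5°):
Solar longitude: λ_s = 360° × (414 − 116)/766.80 = 139.906°.
sin δ = sin 76.00° × sin 139.906° = 0.62491, so δ = +38.676°.
cos H₀ = −tan(+40.5°) tan(+38.676°) = -0.6837, H₀ = 2.3236 rad.
Bracket: H₀ sin φ sin δ + cos φ cos δ sin H₀ = 2.3236×0.64945×0.62491 + 0.76041×0.78070×0.72981 = 0.943028 + 0.433253 = 1.376281.
Q̄ = (S₀/π) × [bracket] = (1616/π) × 1.376281 = 707.94 W/m².
— Configuration B (φ=-35.1°):
cos H₀ = −tan(-35.1°) tan(+38.676°) = 0.5626, H₀ = 0.9733 rad.
Bracket: H₀ sin φ sin δ + cos φ cos δ sin H₀ = 0.9733×-0.57501×0.62491 + 0.81815×0.78070×0.82675 = -0.349735 + 0.528070 = 0.178335.
Q̄ = (S₀/π) × [bracket] = (1616/π) × 0.178335 = 91.734 W/m².
Ratio Q̄_A / Q̄_B = 707.94 / 91.734 = 7.717.

Q̄_A / Q̄_B ≈ 7.72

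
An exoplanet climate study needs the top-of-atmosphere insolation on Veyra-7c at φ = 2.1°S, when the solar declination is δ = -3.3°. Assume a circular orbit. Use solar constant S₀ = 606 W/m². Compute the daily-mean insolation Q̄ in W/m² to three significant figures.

Q̄ ≈ 193 W/m²

cos H₀ = −tan(-2.1°) tan(-3.300°) = -0.0021, H₀ = 1.5729 rad.
Bracket: H₀ sin φ sin δ + cos φ cos δ sin H₀ = 1.5729×-0.03664×-0.05756 + 0.99933×0.99834×1.00000 = 0.003317 + 0.997671 = 1.000988.
Q̄ = (S₀/π) × [bracket] = (606/π) × 1.000988 = 193.1 W/m².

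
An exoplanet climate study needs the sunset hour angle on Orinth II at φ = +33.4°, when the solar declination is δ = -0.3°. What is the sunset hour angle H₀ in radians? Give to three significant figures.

cos H₀ = −tan φ · tan δ = −tan(+33.4°) × tan(-0.300°) = 0.0035, so H₀ = 1.5673 rad = 89.80°.

H₀ = 1.57 rad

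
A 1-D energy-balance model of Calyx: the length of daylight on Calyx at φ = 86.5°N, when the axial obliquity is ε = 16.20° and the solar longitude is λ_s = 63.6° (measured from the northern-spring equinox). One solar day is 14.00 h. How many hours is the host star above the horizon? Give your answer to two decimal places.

Solar declination: sin δ = sin ε · sin λ_s = sin 16.20° × sin 63.6° = 0.24990, so δ = +14.471°.
Sunrise equation: cos H₀ = −tan φ · tan δ = -4.2196 ≤ −1, so the host star never sets (polar day) and H₀ = π.
Daylight = 2H₀/(2π) × 14.00 h = (3.1416/π) × 14.00 = 14.00 h.

14.00 h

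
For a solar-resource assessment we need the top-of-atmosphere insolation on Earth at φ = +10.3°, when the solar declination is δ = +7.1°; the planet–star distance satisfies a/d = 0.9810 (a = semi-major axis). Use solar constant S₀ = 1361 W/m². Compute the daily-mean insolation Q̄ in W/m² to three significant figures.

cos H₀ = −tan(+10.3°) tan(+7.100°) = -0.0226, H₀ = 1.5934 rad.
Bracket: H₀ sin φ sin δ + cos φ cos δ sin H₀ = 1.5934×0.17880×0.12360 + 0.98389×0.99233×0.99974 = 0.035214 + 0.976090 = 1.011304.
Inverse-square distance factor (a/d)² = 0.9810² = 0.962361.
Q̄ = (S₀/π) × 0.962361 × [bracket] = (1361/π) × 0.962361 × 1.011304 = 421.6 W/m².

Q̄ ≈ 422 W/m²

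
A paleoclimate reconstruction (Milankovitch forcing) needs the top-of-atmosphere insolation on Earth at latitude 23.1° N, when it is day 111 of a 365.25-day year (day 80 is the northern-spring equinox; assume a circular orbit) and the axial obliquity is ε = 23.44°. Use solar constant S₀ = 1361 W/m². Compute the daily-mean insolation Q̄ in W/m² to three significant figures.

Solar longitude: λ_s = 360° × (111 − 80)/365.25 = 30.554°.
sin δ = sin 23.44° × sin 30.554° = 0.20222, so δ = +11.667°.
cos H₀ = −tan(+23.1°) tan(+11.667°) = -0.0881, H₀ = 1.6590 rad.
Bracket: H₀ sin φ sin δ + cos φ cos δ sin H₀ = 1.6590×0.39234×0.20222 + 0.91982×0.97934×0.99611 = 0.131623 + 0.897312 = 1.028935.
Q̄ = (S₀/π) × [bracket] = (1361/π) × 1.028935 = 445.8 W/m².

Q̄ ≈ 446 W/m²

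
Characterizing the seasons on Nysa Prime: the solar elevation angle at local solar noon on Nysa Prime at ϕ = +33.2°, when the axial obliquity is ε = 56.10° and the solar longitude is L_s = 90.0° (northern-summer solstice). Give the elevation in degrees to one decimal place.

67.1°

Solar declination: sin δ = sin ε · sin L_s = sin 56.10° × sin 90.0° = 0.83001, so δ = +56.100°.
At local noon the hour angle is zero, so the zenith angle equals |ϕ − δ| = |+33.2° − (+56.100°)| = 22.900°.
Elevation = 90° − 22.900° = 67.1°.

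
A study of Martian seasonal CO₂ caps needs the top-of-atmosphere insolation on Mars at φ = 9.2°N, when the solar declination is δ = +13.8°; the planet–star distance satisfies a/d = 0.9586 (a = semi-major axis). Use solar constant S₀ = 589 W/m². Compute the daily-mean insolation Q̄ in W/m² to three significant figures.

cos H₀ = −tan(+9.2°) tan(+13.800°) = -0.0398, H₀ = 1.6106 rad.
Bracket: H₀ sin φ sin δ + cos φ cos δ sin H₀ = 1.6106×0.15988×0.23853 + 0.98714×0.97113×0.99921 = 0.061422 + 0.957884 = 1.019306.
Inverse-square distance factor (a/d)² = 0.9586² = 0.918914.
Q̄ = (S₀/π) × 0.918914 × [bracket] = (589/π) × 0.918914 × 1.019306 = 175.6 W/m².

Q̄ ≈ 176 W/m²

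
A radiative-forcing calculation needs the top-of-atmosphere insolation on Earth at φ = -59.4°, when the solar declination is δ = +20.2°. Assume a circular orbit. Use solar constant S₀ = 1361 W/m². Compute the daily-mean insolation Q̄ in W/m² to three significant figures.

Q̄ ≈ 46.2 W/m²

cos H₀ = −tan(-59.4°) tan(+20.200°) = 0.6221, H₀ = 0.8993 rad.
Bracket: H₀ sin φ sin δ + cos φ cos δ sin H₀ = 0.8993×-0.86074×0.34530 + 0.50904×0.93849×0.78291 = -0.267284 + 0.374019 = 0.106735.
Q̄ = (S₀/π) × [bracket] = (1361/π) × 0.106735 = 46.24 W/m².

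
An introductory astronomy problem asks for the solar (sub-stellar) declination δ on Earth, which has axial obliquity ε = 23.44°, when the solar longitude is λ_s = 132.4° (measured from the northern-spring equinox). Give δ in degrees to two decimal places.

δ = +17.08°

sin δ = sin ε · sin λ_s = sin 23.44° × sin 132.4° = 0.293749.
δ = arcsin(0.293749) = +17.08°.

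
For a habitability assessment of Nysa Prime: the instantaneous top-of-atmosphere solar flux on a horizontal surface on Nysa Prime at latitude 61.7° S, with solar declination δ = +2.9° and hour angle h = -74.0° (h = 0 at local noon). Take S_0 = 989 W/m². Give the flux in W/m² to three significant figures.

85.0 W/m²

cos θ_z = sin ϕ sin δ + cos ϕ cos δ cos h = -0.044546 + 0.130509 = 0.085963.
Flux = S_0 · cos θ_z = 989 × 0.085963 = 85.02 W/m².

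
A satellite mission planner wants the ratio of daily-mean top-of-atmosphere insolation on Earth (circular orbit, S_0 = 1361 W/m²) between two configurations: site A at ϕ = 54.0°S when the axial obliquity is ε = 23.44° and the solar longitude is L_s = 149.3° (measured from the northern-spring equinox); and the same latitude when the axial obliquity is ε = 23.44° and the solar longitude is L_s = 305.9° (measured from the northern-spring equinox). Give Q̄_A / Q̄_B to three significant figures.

Q̄_A / Q̄_B ≈ 0.332

— Configuration A (ϕ=-54.0°):
Solar declination: sin δ = sin ε · sin L_s = sin 23.44° × sin 149.3° = 0.20309, so δ = +11.718°.
cos h₀ = −tan(-54.0°) tan(+11.718°) = 0.2855, h₀ = 1.2813 rad.
Bracket: h₀ sin ϕ sin δ + cos ϕ cos δ sin h₀ = 1.2813×-0.80902×0.20309 + 0.58779×0.97916×0.95839 = -0.210523 + 0.551592 = 0.341069.
Q̄ = (S_0/π) × [bracket] = (1361/π) × 0.341069 = 147.76 W/m².
— Configuration B (ϕ=-54.0°):
Solar declination: sin δ = sin ε · sin L_s = sin 23.44° × sin 305.9° = -0.32223, so δ = -18.798°.
cos h₀ = −tan(-54.0°) tan(-18.798°) = -0.4685, h₀ = 2.0584 rad.
Bracket: h₀ sin ϕ sin δ + cos ϕ cos δ sin h₀ = 2.0584×-0.80902×-0.32223 + 0.58779×0.94666×0.88347 = 0.536605 + 0.491596 = 1.028201.
Q̄ = (S_0/π) × [bracket] = (1361/π) × 1.028201 = 445.44 W/m².
Ratio Q̄_A / Q̄_B = 147.76 / 445.44 = 0.3317.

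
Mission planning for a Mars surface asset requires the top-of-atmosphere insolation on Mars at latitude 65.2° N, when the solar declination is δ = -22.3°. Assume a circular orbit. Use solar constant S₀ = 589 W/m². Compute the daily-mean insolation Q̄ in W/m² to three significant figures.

cos H₀ = −tan(+65.2°) tan(-22.300°) = 0.8876, H₀ = 0.4787 rad.
Bracket: H₀ sin φ sin δ + cos φ cos δ sin H₀ = 0.4787×0.90778×-0.37946 + 0.41945×0.92521×0.46061 = -0.164896 + 0.178753 = 0.013857.
Q̄ = (S₀/π) × [bracket] = (589/π) × 0.013857 = 2.598 W/m².

Q̄ ≈ 2.60 W/m²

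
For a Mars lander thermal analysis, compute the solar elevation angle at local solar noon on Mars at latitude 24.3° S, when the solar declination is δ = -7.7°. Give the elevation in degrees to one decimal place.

73.4°

At local noon the hour angle is zero, so the zenith angle equals |φ − δ| = |-24.3° − (-7.700°)| = 16.600°.
Elevation = 90° − 16.600° = 73.4°.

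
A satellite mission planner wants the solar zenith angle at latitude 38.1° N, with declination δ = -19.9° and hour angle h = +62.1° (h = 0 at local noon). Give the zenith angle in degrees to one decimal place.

θ_z = 82.2°

cos θ_z = sin φ sin δ + cos φ cos δ cos h = -0.210026 + 0.346243 = 0.136217.
θ_z = arccos(0.136217) = 82.2°.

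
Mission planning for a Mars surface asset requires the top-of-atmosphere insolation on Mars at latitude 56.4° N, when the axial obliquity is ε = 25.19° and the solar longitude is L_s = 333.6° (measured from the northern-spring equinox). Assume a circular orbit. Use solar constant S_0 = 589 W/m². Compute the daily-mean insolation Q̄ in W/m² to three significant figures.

Solar declination: sin δ = sin ε · sin L_s = sin 25.19° × sin 333.6° = -0.18925, so δ = -10.909°.
cos h₀ = −tan(+56.4°) tan(-10.909°) = 0.2901, h₀ = 1.2765 rad.
Bracket: h₀ sin ϕ sin δ + cos ϕ cos δ sin h₀ = 1.2765×0.83292×-0.18925 + 0.55339×0.98193×0.95700 = -0.201215 + 0.520024 = 0.318809.
Q̄ = (S_0/π) × [bracket] = (589/π) × 0.318809 = 59.77 W/m².

Q̄ ≈ 59.8 W/m²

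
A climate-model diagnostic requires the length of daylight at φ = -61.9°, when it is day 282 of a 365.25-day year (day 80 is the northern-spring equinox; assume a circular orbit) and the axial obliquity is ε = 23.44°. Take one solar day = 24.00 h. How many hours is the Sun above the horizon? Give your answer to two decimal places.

13.90 h

Solar longitude: λ_s = 360° × (282 − 80)/365.25 = 199.097°.
sin δ = sin 23.44° × sin 199.097° = -0.13014, so δ = -7.478°.
cos H₀ = −tan φ · tan δ = −tan(-61.9°) × tan(-7.478°) = -0.2458, so H₀ = 1.8192 rad = 104.23°.
Daylight = 2H₀/(2π) × 24.00 h = (1.8192/π) × 24.00 = 13.90 h.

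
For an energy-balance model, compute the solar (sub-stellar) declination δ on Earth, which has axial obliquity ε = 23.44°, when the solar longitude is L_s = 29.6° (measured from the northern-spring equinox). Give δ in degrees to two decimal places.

δ = +11.33°

sin δ = sin ε · sin L_s = sin 23.44° × sin 29.6° = 0.196484.
δ = arcsin(0.196484) = +11.33°.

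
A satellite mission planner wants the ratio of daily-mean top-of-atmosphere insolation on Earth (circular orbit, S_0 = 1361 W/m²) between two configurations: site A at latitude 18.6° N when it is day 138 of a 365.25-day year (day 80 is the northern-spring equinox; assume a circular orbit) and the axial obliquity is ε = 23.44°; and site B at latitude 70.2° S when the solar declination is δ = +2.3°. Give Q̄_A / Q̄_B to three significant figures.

— Configuration A (ϕ=+18.6°):
Solar longitude: L_s = 360° × (138 − 80)/365.25 = 57.166°.
sin δ = sin 23.44° × sin 57.166° = 0.33424, so δ = +19.526°.
cos h₀ = −tan(+18.6°) tan(+19.526°) = -0.1193, h₀ = 1.6904 rad.
Bracket: h₀ sin ϕ sin δ + cos ϕ cos δ sin h₀ = 1.6904×0.31896×0.33424 + 0.94777×0.94249×0.99285 = 0.180212 + 0.886877 = 1.067089.
Q̄ = (S_0/π) × [bracket] = (1361/π) × 1.067089 = 462.28 W/m².
— Configuration B (ϕ=-70.2°):
cos h₀ = −tan(-70.2°) tan(+2.300°) = 0.1116, h₀ = 1.4590 rad.
Bracket: h₀ sin ϕ sin δ + cos ϕ cos δ sin h₀ = 1.4590×-0.94088×0.04013 + 0.33874×0.99919×0.99376 = -0.055088 + 0.336354 = 0.281266.
Q̄ = (S_0/π) × [bracket] = (1361/π) × 0.281266 = 121.85 W/m².
Ratio Q̄_A / Q̄_B = 462.28 / 121.85 = 3.794.

Q̄_A / Q̄_B ≈ 3.79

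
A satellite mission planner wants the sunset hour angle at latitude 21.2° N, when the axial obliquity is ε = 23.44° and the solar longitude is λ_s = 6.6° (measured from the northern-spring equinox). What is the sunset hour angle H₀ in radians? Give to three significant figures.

Solar declination: sin δ = sin ε · sin λ_s = sin 23.44° × sin 6.6° = 0.04572, so δ = +2.621°.
cos H₀ = −tan φ · tan δ = −tan(+21.2°) × tan(+2.621°) = -0.0178, so H₀ = 1.5885 rad = 91.02°.

H₀ = 1.59 rad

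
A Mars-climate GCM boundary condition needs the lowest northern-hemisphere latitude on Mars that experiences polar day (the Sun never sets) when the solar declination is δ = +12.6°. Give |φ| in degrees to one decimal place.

|φ| = 77.4°

Polar day requires cos H₀ = −tan φ tan δ ≤ −1, i.e. tan φ tan δ ≥ 1.
The boundary is |tan φ| · |tan δ| = 1, so |φ| = 90° − |δ| = 90° − 12.6° = 77.4° in the northern hemisphere.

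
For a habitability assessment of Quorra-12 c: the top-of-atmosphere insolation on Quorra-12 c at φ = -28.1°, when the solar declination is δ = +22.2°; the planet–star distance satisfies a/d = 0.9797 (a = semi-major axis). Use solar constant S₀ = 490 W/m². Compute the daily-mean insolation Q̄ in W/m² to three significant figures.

Q̄ ≈ 83.3 W/m²

cos H₀ = −tan(-28.1°) tan(+22.200°) = 0.2179, H₀ = 1.3511 rad.
Bracket: H₀ sin φ sin δ + cos φ cos δ sin H₀ = 1.3511×-0.47101×0.37784 + 0.88213×0.92587×0.97597 = -0.240450 + 0.797111 = 0.556661.
Inverse-square distance factor (a/d)² = 0.9797² = 0.959812.
Q̄ = (S₀/π) × 0.959812 × [bracket] = (490/π) × 0.959812 × 0.556661 = 83.33 W/m².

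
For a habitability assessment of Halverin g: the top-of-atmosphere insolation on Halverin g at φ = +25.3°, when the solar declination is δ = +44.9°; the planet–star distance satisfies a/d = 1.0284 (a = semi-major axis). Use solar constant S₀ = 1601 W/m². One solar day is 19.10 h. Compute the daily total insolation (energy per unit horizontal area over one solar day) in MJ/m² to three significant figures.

cos H₀ = −tan(+25.3°) tan(+44.900°) = -0.4711, H₀ = 2.0613 rad.
Bracket: H₀ sin φ sin δ + cos φ cos δ sin H₀ = 2.0613×0.42736×0.70587 + 0.90408×0.70834×0.88211 = 0.621813 + 0.564900 = 1.186713.
Inverse-square distance factor (a/d)² = 1.0284² = 1.057607.
Q̄ = (S₀/π) × 1.057607 × [bracket] = (1601/π) × 1.057607 × 1.186713 = 639.60 W/m².
Daily total = Q̄ × 19.10 h × 3600 s/h = 639.60 × 19.10 × 3600 / 10⁶ = 43.98 MJ/m².

44.0 MJ/m²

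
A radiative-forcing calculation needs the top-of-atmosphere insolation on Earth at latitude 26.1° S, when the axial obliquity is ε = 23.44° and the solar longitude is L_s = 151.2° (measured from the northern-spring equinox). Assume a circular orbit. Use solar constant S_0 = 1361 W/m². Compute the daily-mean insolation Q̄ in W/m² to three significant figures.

Q̄ ≈ 326 W/m²

Solar declination: sin δ = sin ε · sin L_s = sin 23.44° × sin 151.2° = 0.19164, so δ = +11.048°.
cos h₀ = −tan(-26.1°) tan(+11.048°) = 0.0957, h₀ = 1.4750 rad.
Bracket: h₀ sin ϕ sin δ + cos ϕ cos δ sin h₀ = 1.4750×-0.43994×0.19164 + 0.89803×0.98147×0.99541 = -0.124357 + 0.877344 = 0.752987.
Q̄ = (S_0/π) × [bracket] = (1361/π) × 0.752987 = 326.2 W/m².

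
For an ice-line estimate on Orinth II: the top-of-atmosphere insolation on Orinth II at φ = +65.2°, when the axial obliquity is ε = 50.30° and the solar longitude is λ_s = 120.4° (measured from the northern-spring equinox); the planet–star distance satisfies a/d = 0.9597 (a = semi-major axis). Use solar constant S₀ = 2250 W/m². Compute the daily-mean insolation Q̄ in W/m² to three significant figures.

Solar declination: sin δ = sin ε · sin λ_s = sin 50.30° × sin 120.4° = 0.66362, so δ = +41.576°.
cos H₀ = −tan(+65.2°) tan(+41.576°) = -1.9199 ≤ −1 ⇒ polar day, H₀ = π.
Bracket: H₀ sin φ sin δ + cos φ cos δ sin H₀ = 3.1416×0.90778×0.66362 + 0.41945×0.74807×0.00000 = 1.892566 + 0.000000 = 1.892566.
Inverse-square distance factor (a/d)² = 0.9597² = 0.921024.
Q̄ = (S₀/π) × 0.921024 × [bracket] = (2250/π) × 0.921024 × 1.892566 = 1248 W/m².

Q̄ ≈ 1.25e+03 W/m²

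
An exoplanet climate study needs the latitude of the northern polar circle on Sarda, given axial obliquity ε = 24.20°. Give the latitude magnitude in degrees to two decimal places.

65.80°

The polar circle is the lowest latitude that experiences at least one full rotation of continuous daylight at the northern-summer solstice; it lies at |φ| = 90° − ε = 90° − 24.20° = 65.80°.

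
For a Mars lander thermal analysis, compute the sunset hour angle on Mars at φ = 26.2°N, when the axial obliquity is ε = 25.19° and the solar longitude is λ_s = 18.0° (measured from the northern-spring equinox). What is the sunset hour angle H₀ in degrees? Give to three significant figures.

H₀ = 93.7°

Solar declination: sin δ = sin ε · sin λ_s = sin 25.19° × sin 18.0° = 0.13152, so δ = +7.558°.
cos H₀ = −tan φ · tan δ = −tan(+26.2°) × tan(+7.558°) = -0.0653, so H₀ = 1.6361 rad = 93.74°.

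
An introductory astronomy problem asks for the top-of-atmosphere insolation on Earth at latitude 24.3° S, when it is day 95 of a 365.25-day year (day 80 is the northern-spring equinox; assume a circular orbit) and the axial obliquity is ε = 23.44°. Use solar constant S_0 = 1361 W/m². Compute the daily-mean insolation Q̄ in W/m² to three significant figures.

Q̄ ≈ 365 W/m²

Solar longitude: L_s = 360° × (95 − 80)/365.25 = 14.784°.
sin δ = sin 23.44° × sin 14.784° = 0.10151, so δ = +5.826°.
cos h₀ = −tan(-24.3°) tan(+5.826°) = 0.0461, h₀ = 1.5247 rad.
Bracket: h₀ sin ϕ sin δ + cos ϕ cos δ sin h₀ = 1.5247×-0.41151×0.10151 + 0.91140×0.99483×0.99894 = -0.063690 + 0.905727 = 0.842037.
Q̄ = (S_0/π) × [bracket] = (1361/π) × 0.842037 = 364.8 W/m².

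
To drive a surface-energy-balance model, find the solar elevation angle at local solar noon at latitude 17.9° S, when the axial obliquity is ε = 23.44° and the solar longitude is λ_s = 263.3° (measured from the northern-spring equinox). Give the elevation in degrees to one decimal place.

84.6°

Solar declination: sin δ = sin ε · sin λ_s = sin 23.44° × sin 263.3° = -0.39507, so δ = -23.270°.
At local noon the hour angle is zero, so the zenith angle equals |φ − δ| = |-17.9° − (-23.270°)| = 5.370°.
Elevation = 90° − 5.370° = 84.6°.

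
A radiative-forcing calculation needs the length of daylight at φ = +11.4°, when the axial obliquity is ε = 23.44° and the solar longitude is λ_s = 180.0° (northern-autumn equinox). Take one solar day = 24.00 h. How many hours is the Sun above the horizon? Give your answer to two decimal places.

Solar declination: sin δ = sin ε · sin λ_s = sin 23.44° × sin 180.0° = 0.00000, so δ = +0.000°.
cos H₀ = −tan φ · tan δ = −tan(+11.4°) × tan(+0.000°) = -0.0000, so H₀ = 1.5708 rad = 90.00°.
Daylight = 2H₀/(2π) × 24.00 h = (1.5708/π) × 24.00 = 12.00 h.

12.00 h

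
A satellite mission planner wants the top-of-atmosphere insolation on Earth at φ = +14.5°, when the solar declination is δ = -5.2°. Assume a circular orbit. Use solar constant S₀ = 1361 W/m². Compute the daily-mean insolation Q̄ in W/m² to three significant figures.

cos H₀ = −tan(+14.5°) tan(-5.200°) = 0.0235, H₀ = 1.5473 rad.
Bracket: H₀ sin φ sin δ + cos φ cos δ sin H₀ = 1.5473×0.25038×-0.09063 + 0.96815×0.99588×0.99972 = -0.035111 + 0.963891 = 0.928780.
Q̄ = (S₀/π) × [bracket] = (1361/π) × 0.928780 = 402.4 W/m².

Q̄ ≈ 402 W/m²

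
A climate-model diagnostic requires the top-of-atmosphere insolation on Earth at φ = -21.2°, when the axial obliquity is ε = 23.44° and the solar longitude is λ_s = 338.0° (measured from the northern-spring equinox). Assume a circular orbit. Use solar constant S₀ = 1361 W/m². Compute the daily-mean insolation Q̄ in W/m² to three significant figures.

Q̄ ≈ 437 W/m²

Solar declination: sin δ = sin ε · sin λ_s = sin 23.44° × sin 338.0° = -0.14901, so δ = -8.570°.
cos H₀ = −tan(-21.2°) tan(-8.570°) = -0.0585, H₀ = 1.6293 rad.
Bracket: H₀ sin φ sin δ + cos φ cos δ sin H₀ = 1.6293×-0.36162×-0.14901 + 0.93232×0.98884×0.99829 = 0.087795 + 0.920339 = 1.008134.
Q̄ = (S₀/π) × [bracket] = (1361/π) × 1.008134 = 436.7 W/m².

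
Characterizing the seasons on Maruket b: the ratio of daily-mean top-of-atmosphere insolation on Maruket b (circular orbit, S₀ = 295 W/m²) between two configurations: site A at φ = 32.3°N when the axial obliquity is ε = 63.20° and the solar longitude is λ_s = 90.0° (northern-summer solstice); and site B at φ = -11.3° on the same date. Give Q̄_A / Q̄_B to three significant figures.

Q̄_A / Q̄_B ≈ 7.40

— Configuration A (φ=+32.3°):
Solar declination: sin δ = sin ε · sin λ_s = sin 63.20° × sin 90.0° = 0.89259, so δ = +63.200°.
cos H₀ = −tan(+32.3°) tan(+63.200°) = -1.2515 ≤ −1 ⇒ polar day, H₀ = π.
Bracket: H₀ sin φ sin δ + cos φ cos δ sin H₀ = 3.1416×0.53435×0.89259 + 0.84526×0.45088×0.00000 = 1.498403 + 0.000000 = 1.498403.
Q̄ = (S₀/π) × [bracket] = (295/π) × 1.498403 = 140.70 W/m².
— Configuration B (φ=-11.3°):
cos H₀ = −tan(-11.3°) tan(+63.200°) = 0.3956, H₀ = 1.1641 rad.
Bracket: H₀ sin φ sin δ + cos φ cos δ sin H₀ = 1.1641×-0.19595×0.89259 + 0.98061×0.45088×0.91843 = -0.203605 + 0.406072 = 0.202467.
Q̄ = (S₀/π) × [bracket] = (295/π) × 0.202467 = 19.012 W/m².
Ratio Q̄_A / Q̄_B = 140.70 / 19.012 = 7.401.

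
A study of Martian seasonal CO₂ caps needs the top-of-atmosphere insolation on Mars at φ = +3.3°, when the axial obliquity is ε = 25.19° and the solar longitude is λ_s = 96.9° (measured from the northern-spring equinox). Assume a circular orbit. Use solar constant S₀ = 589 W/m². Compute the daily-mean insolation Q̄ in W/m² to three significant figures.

Solar declination: sin δ = sin ε · sin λ_s = sin 25.19° × sin 96.9° = 0.42254, so δ = +24.995°.
cos H₀ = −tan(+3.3°) tan(+24.995°) = -0.0269, H₀ = 1.5977 rad.
Bracket: H₀ sin φ sin δ + cos φ cos δ sin H₀ = 1.5977×0.05756×0.42254 + 0.99834×0.90634×0.99964 = 0.038858 + 0.904510 = 0.943368.
Q̄ = (S₀/π) × [bracket] = (589/π) × 0.943368 = 176.9 W/m².

Q̄ ≈ 177 W/m²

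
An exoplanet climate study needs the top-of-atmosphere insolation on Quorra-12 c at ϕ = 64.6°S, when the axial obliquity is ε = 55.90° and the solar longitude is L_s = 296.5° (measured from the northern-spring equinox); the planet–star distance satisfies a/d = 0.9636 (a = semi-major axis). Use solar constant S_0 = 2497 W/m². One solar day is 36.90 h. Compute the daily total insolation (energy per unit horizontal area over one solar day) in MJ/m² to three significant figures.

Solar declination: sin δ = sin ε · sin L_s = sin 55.90° × sin 296.5° = -0.74106, so δ = -47.822°.
cos h₀ = −tan(-64.6°) tan(-47.822°) = -2.3244 ≤ −1 ⇒ polar day, h₀ = π.
Bracket: h₀ sin ϕ sin δ + cos ϕ cos δ sin h₀ = 3.1416×-0.90334×-0.74106 + 0.42894×0.67144×0.00000 = 2.103079 + 0.000000 = 2.103079.
Inverse-square distance factor (a/d)² = 0.9636² = 0.928525.
Q̄ = (S_0/π) × 0.928525 × [bracket] = (2497/π) × 0.928525 × 2.103079 = 1552.1 W/m².
Daily total = Q̄ × 36.90 h × 3600 s/h = 1552.1 × 36.90 × 3600 / 10⁶ = 206.2 MJ/m².

206 MJ/m²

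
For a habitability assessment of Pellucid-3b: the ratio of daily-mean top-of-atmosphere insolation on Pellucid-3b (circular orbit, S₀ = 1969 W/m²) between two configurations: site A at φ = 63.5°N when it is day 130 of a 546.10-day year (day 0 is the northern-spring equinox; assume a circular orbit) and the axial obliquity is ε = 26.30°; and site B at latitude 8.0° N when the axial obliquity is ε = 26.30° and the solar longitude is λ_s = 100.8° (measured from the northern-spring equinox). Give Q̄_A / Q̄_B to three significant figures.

Q̄_A / Q̄_B ≈ 1.26

— Configuration A (φ=+63.5°):
Solar longitude: λ_s = 360° × (130 − 0)/546.10 = 85.699°.
sin δ = sin 26.30° × sin 85.699° = 0.44182, so δ = +26.220°.
cos H₀ = −tan(+63.5°) tan(+26.220°) = -0.9878, H₀ = 2.9852 rad.
Bracket: H₀ sin φ sin δ + cos φ cos δ sin H₀ = 2.9852×0.89493×0.44182 + 0.44620×0.89710×0.15571 = 1.180342 + 0.062329 = 1.242671.
Q̄ = (S₀/π) × [bracket] = (1969/π) × 1.242671 = 778.85 W/m².
— Configuration B (φ=+8.0°):
Solar declination: sin δ = sin ε · sin λ_s = sin 26.30° × sin 100.8° = 0.43522, so δ = +25.799°.
cos H₀ = −tan(+8.0°) tan(+25.799°) = -0.0679, H₀ = 1.6388 rad.
Bracket: H₀ sin φ sin δ + cos φ cos δ sin H₀ = 1.6388×0.13917×0.43522 + 0.99027×0.90032×0.99769 = 0.099261 + 0.889500 = 0.988761.
Q̄ = (S₀/π) × [bracket] = (1969/π) × 0.988761 = 619.71 W/m².
Ratio Q̄_A / Q̄_B = 778.85 / 619.71 = 1.257.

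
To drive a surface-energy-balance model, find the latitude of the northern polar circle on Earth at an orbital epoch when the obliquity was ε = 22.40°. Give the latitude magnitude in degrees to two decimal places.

The polar circle is the lowest latitude that experiences at least one full rotation of continuous daylight at the northern-summer solstice; it lies at |φ| = 90° − ε = 90° − 22.40° = 67.60°.

67.60°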